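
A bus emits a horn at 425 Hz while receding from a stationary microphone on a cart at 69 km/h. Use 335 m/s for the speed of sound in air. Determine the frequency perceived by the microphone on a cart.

69 km/h = 19.17 m/s.
Only the source moves, away from the listener, so f' = f · v/(v + v_s).
f' = 425 × 335/(335 + 19.17) = 425 × 335/354.2 ≈ 402 Hz.

402 Hz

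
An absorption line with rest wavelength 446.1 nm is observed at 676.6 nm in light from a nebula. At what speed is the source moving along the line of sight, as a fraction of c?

λ'/λ₀ = 1.5167 > 1 (redshift), so the source is receding.
λ'/λ₀ = √((1 + β)/(1 − β)) for a receding source ⇒ β = (r² − 1)/(r² + 1) with r = λ'/λ₀.
β = (2.3004 − 1)/(2.3004 + 1) ≈ 0.394.

0.394c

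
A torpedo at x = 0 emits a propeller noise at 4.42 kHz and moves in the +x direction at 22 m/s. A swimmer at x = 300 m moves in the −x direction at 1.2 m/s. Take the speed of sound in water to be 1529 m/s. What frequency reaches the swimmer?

4.49 kHz

The observer lies on the +x side, so the source is heading toward the observer and the observer is heading toward the source.
With source approaching and observer approaching, f' = f · (v + v_o)/(v − v_s).
f' = 4.42 × (1529 + 1.2)/(1529 − 22) = 4.42 × 1530.2/1507 ≈ 4.49 kHz.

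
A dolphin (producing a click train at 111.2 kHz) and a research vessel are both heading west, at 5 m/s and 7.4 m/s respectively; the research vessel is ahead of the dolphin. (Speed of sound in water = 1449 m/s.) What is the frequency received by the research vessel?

111.0 kHz

The research vessel is ahead, so the dolphin is moving toward it while the research vessel is moving away from the dolphin.
With source approaching and observer receding, f' = f · (v − v_o)/(v − v_s).
f' = 111.2 × (1449 − 7.4)/(1449 − 5) = 111.2 × 1441.6/1444 ≈ 111.0 kHz.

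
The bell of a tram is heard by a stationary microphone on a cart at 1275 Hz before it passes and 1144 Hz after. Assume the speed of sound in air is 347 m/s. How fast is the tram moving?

f₁/f₂ = (v + v_s)/(v − v_s), so v_s = v · (f₁ − f₂)/(f₁ + f₂).
v_s = 347 × (1275 − 1144)/(1275 + 1144) = 347 × 131/2419 ≈ 18.8 m/s.

18.8 m/s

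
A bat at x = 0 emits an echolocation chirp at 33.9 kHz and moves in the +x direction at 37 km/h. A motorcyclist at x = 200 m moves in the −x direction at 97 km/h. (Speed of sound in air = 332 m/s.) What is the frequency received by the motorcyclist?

37 km/h = 10.28 m/s; 97 km/h = 26.94 m/s.
The observer lies on the +x side, so the source is heading toward the observer and the observer is heading toward the source.
General Doppler shift: f' = f · (v + v_o)/(v − v_s).
f' = 33.9 × (332 + 26.94)/(332 − 10.28) = 33.9 × 358.94/321.72 ≈ 37.8 kHz.

37.8 kHz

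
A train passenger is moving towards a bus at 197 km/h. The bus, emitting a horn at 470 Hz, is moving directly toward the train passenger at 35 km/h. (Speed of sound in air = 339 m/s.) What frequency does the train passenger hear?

562 Hz

35 km/h = 9.722 m/s; 197 km/h = 54.72 m/s.
General Doppler shift: f' = f · (v + v_o)/(v − v_s).
f' = 470 × (339 + 54.72)/(339 − 9.722) = 470 × 393.72/329.28 ≈ 562 Hz.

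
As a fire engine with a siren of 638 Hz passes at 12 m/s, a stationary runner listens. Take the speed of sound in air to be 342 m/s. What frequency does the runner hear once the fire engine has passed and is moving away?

Receding: f₂ = f · v/(v + v_s) = 638 × 342/354 ≈ 616 Hz.

616 Hz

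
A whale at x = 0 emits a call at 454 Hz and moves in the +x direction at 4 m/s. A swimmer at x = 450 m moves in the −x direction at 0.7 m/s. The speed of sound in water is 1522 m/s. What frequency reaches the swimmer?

The observer lies on the +x side, so the source is heading toward the observer and the observer is heading toward the source.
With source approaching and observer approaching, f' = f · (v + v_o)/(v − v_s).
f' = 454 × (1522 + 0.7)/(1522 − 4) = 454 × 1522.7/1518 ≈ 455 Hz.

455 Hz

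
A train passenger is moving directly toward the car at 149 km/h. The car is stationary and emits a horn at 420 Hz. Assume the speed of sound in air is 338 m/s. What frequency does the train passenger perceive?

149 km/h = 41.39 m/s.
Only the observer moves, toward the source, so f' = f · (v + v_o)/v.
f' = 420 × (338 + 41.39)/338 = 420 × 379.39/338 ≈ 471 Hz.

471 Hz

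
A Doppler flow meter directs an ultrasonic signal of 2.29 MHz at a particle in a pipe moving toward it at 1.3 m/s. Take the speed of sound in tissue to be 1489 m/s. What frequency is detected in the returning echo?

2.294 MHz

At the particle in a pipe (a moving observer), f₁ = f₀ · (v + u)/v = 2.29 × 1490.3/1489 ≈ 2.292 MHz.
On reflection it acts as a source moving toward the stationary detector: f₂ = f₁ · v/(v − u) = 2.292 × 1489/1487.7 ≈ 2.294 MHz.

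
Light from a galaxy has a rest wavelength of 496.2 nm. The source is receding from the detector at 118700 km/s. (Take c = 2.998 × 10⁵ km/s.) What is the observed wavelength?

754.3 nm

β = v/c = 118700/299800 = 0.3959.
Relativistic Doppler for wavelength: λ' = λ₀ · √((1 + β)/(1 − β)).
λ' = 496.2 × √(1.3959/0.6041) = 496.2 × 1.52016 ≈ 754.3 nm.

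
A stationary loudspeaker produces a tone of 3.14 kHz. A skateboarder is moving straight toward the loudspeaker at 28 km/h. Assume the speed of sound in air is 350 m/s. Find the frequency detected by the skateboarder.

28 km/h = 7.778 m/s.
Only the observer moves, toward the source, so f' = f · (v + v_o)/v.
f' = 3.14 × (350 + 7.778)/350 = 3.14 × 357.78/350 ≈ 3.21 kHz.

3.21 kHz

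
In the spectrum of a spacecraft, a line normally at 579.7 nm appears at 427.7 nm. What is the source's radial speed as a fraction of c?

0.295

λ'/λ₀ = 0.7378 < 1 (blueshift), so the source is approaching.
λ'/λ₀ = √((1 − β)/(1 + β)) for an approaching source ⇒ β = (1 − r²)/(1 + r²) with r = λ'/λ₀.
β = (1 − 0.5443)/(1 + 0.5443) ≈ 0.295.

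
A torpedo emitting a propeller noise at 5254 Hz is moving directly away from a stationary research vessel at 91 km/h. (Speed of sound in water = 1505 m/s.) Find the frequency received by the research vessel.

91 km/h = 25.28 m/s.
Moving source, stationary observer: f' = f · v/(v + v_s) since the source is receding.
f' = 5254 × 1505/(1505 + 25.28) = 5254 × 1505/1530 ≈ 5167 Hz.

5167 Hz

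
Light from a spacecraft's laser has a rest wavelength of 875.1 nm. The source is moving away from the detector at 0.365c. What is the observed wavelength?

Relativistic Doppler for wavelength: λ' = λ₀ · √((1 + β)/(1 − β)).
λ' = 875.1 × √(1.3650/0.6350) = 875.1 × 1.46615 ≈ 1283.0 nm.

1283.0 nm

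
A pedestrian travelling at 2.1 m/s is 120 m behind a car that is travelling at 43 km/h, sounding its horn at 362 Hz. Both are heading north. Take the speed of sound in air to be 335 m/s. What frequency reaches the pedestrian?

43 km/h = 11.94 m/s.
The pedestrian is behind, so the car is moving away from it while the pedestrian is moving toward the car.
With source receding and observer approaching, f' = f · (v + v_o)/(v + v_s).
f' = 362 × (335 + 2.1)/(335 + 11.94) = 362 × 337.1/346.94 ≈ 352 Hz.

352 Hz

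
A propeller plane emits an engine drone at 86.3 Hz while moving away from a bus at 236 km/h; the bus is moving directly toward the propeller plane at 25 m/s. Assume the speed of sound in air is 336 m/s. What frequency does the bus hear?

236 km/h = 65.56 m/s.
General Doppler shift: f' = f · (v + v_o)/(v + v_s).
f' = 86.3 × (336 + 25)/(336 + 65.56) = 86.3 × 361/401.56 ≈ 78 Hz.

78 Hz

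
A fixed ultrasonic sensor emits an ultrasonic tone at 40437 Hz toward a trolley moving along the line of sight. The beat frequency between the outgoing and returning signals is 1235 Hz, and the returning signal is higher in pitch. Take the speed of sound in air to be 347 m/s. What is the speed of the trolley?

5.2 m/s

Double Doppler shift off a moving reflector: f₂ = f₀ · (v + u)/(v − u) (u > 0 toward emitter).
Returning signal is higher, so f₂ = f₀ + Δf = 40437 + 1235 = 41672 Hz.
Rearranging, u = v · (f₂ − f₀)/(f₂ + f₀) = 347 × 1235/82109 ≈ 5.2 m/s.
So the trolley is moving at 5.2 m/s toward the emitter.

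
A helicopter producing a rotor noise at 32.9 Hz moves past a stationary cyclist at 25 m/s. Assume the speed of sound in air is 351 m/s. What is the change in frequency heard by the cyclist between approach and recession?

Approaching: f₁ = f · v/(v − v_s) = 32.9 × 351/326 ≈ 35.42 Hz.
Receding: f₂ = f · v/(v + v_s) = 32.9 × 351/376 ≈ 30.71 Hz.
Drop: f₁ − f₂ = 2f·v·v_s/(v² − v_s²) = 2 × 32.9 × 351 × 25/(351² − 25²) ≈ 4.71 Hz.

4.71 Hz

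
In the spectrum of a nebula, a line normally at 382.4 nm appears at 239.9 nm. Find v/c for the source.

0.435c

λ'/λ₀ = 0.6274 < 1 (blueshift), so the source is approaching.
λ'/λ₀ = √((1 − β)/(1 + β)) for an approaching source ⇒ β = (1 − r²)/(1 + r²) with r = λ'/λ₀.
β = (1 − 0.3936)/(1 + 0.3936) ≈ 0.435.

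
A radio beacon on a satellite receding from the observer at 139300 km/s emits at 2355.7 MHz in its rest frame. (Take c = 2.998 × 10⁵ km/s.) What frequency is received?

1424.2 MHz

β = v/c = 139300/299800 = 0.4646.
Relativistic Doppler for frequency: f' = f₀ · √((1 − β)/(1 + β)).
f' = 2355.7 × √(0.5354/1.4646) = 2355.7 × 0.60458 ≈ 1424.2 MHz.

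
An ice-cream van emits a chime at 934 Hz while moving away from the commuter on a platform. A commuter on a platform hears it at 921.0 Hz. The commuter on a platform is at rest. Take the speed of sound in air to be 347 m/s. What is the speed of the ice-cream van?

4.9 m/s

f' = f · v/(v + v_s) ⇒ v_s = v · |1 − f/f'|.
v_s = 347 × |1 − 934/921.0| = 347 × 0.01412 ≈ 4.9 m/s.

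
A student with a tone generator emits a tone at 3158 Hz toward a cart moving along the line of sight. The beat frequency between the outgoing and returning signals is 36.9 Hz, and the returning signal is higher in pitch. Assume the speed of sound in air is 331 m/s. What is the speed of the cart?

1.92 m/s

Double Doppler shift off a moving reflector: f₂ = f₀ · (v + u)/(v − u) (u > 0 toward emitter).
Returning signal is higher, so f₂ = f₀ + Δf = 3158 + 36.9 = 3194.9 Hz.
Rearranging, u = v · (f₂ − f₀)/(f₂ + f₀) = 331 × 36.9/6352.9 ≈ 1.92 m/s.
So the cart is moving at 1.92 m/s toward the emitter.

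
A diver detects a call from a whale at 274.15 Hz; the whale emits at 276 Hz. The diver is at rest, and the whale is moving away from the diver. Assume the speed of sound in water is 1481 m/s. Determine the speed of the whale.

10.0 m/s

f' = f · v/(v + v_s) ⇒ v_s = v · |1 − f/f'|.
v_s = 1481 × |1 − 276/274.15| = 1481 × 0.006748 ≈ 10.0 m/s.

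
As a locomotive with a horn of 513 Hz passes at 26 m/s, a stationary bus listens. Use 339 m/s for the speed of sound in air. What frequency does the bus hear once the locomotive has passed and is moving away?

476 Hz

Receding: f₂ = f · v/(v + v_s) = 513 × 339/365 ≈ 476 Hz.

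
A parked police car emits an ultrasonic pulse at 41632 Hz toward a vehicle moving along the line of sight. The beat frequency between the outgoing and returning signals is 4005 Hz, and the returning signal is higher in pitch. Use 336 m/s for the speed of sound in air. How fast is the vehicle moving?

15.4 m/s

Double Doppler shift off a moving reflector: f₂ = f₀ · (v + u)/(v − u) (u > 0 toward emitter).
Returning signal is higher, so f₂ = f₀ + Δf = 41632 + 4005 = 45637 Hz.
Rearranging, u = v · (f₂ − f₀)/(f₂ + f₀) = 336 × 4005/87269 ≈ 15.4 m/s.
So the vehicle is moving at 15.4 m/s toward the emitter.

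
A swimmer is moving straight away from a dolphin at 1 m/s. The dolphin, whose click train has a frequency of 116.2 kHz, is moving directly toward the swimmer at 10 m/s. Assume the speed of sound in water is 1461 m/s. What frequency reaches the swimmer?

Both move, so f' = f · (v − v_o)/(v − v_s).
f' = 116.2 × (1461 − 1)/(1461 − 10) = 116.2 × 1460/1451 ≈ 116.9 kHz.

116.9 kHz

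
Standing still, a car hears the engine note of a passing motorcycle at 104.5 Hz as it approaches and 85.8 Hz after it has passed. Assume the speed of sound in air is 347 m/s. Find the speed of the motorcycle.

34 m/s

f₁/f₂ = (v + v_s)/(v − v_s), so v_s = v · (f₁ − f₂)/(f₁ + f₂).
v_s = 347 × (104.5 − 85.8)/(104.5 + 85.8) = 347 × 18.7/190.3 ≈ 34 m/s.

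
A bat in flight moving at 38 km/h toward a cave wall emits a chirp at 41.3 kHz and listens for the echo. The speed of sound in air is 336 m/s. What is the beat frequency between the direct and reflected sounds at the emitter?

2679 Hz

38 km/h = 10.56 m/s.
The cave wall receives the sound from a moving source: f₁ = f₀ · v/(v − v_e) = 41.3 × 336/325.44 ≈ 42.64 kHz.
On the return leg the bat in flight is a moving observer: f₂ = f₁ · (v + v_e)/v = 42.64 × 346.56/336 ≈ 43.98 kHz.
Beat against the emitted tone (with f₀ = 41300 Hz): |f₂ − f₀| = 2v_e·f₀/(v − v_e) = 2 × 10.56 × 41300/325.44 ≈ 2679 Hz.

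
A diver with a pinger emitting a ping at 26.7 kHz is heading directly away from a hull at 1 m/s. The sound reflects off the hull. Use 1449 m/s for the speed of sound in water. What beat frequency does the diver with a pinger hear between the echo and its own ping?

36.8 Hz

The hull receives the sound from a moving source: f₁ = f₀ · v/(v + v_e) = 26.7 × 1449/1450 ≈ 26.6816 kHz.
On the return leg the diver with a pinger is a moving observer: f₂ = f₁ · (v − v_e)/v = 26.6816 × 1448/1449 ≈ 26.6632 kHz.
Equivalently f₂ = f₀ · (v − v_e)/(v + v_e).
Beat against the emitted tone (with f₀ = 26700 Hz): |f₂ − f₀| = 2v_e·f₀/(v + v_e) = 2 × 1 × 26700/1450 ≈ 36.8 Hz.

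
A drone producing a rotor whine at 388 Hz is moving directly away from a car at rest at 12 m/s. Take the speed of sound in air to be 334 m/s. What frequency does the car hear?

375 Hz

Moving source, stationary observer: f' = f · v/(v + v_s) since the source is receding.
f' = 388 × 334/(334 + 12) = 388 × 334/346 ≈ 375 Hz.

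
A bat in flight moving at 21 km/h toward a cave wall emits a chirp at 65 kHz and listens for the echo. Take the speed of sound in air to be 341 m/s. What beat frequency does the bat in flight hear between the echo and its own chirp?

21 km/h = 5.833 m/s.
The cave wall receives the sound from a moving source: f₁ = f₀ · v/(v − v_e) = 65 × 341/335.17 ≈ 66.13 kHz.
On the return leg the bat in flight is a moving observer: f₂ = f₁ · (v + v_e)/v = 66.13 × 346.83/341 ≈ 67.26 kHz.
Beat against the emitted tone (with f₀ = 65000 Hz): |f₂ − f₀| = 2v_e·f₀/(v − v_e) = 2 × 5.833 × 65000/335.17 ≈ 2263 Hz.

2263 Hz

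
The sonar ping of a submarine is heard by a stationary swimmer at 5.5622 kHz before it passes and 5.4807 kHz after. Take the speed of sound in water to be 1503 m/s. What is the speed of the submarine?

11.1 m/s

f₁/f₂ = (v + v_s)/(v − v_s), so v_s = v · (f₁ − f₂)/(f₁ + f₂).
v_s = 1503 × (5.5622 − 5.4807)/(5.5622 + 5.4807) = 1503 × 0.0815/11.0429 ≈ 11.1 m/s.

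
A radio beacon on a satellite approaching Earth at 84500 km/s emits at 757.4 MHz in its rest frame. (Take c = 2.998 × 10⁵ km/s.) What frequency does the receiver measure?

β = v/c = 84500/299800 = 0.2819.
Relativistic Doppler for frequency: f' = f₀ · √((1 + β)/(1 − β)).
f' = 757.4 × √(1.2819/0.7181) = 757.4 × 1.33602 ≈ 1011.9 MHz.

1011.9 MHz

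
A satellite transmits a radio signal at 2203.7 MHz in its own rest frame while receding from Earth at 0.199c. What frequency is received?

1801.2 MHz

Relativistic Doppler for frequency: f' = f₀ · √((1 − β)/(1 + β)).
f' = 2203.7 × √(0.8010/1.1990) = 2203.7 × 0.81735 ≈ 1801.2 MHz.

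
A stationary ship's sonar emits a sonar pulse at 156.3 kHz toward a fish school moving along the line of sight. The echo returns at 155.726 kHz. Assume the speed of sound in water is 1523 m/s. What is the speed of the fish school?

Double Doppler shift off a moving reflector: f₂ = f₀ · (v + u)/(v − u) (u > 0 toward emitter).
Rearranging, u = v · (f₂ − f₀)/(f₂ + f₀) = 1523 × -0.574/312.026 ≈ -2.80 m/s.
So the fish school is moving at 2.80 m/s away from the emitter.

2.80 m/s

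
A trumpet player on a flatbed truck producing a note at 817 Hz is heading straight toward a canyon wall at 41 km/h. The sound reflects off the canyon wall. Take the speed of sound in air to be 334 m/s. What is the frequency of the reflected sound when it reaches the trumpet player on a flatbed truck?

41 km/h = 11.39 m/s.
The canyon wall receives the sound from a moving source: f₁ = f₀ · v/(v − v_e) = 817 × 334/322.61 ≈ 846 Hz.
On the return leg the trumpet player on a flatbed truck is a moving observer: f₂ = f₁ · (v + v_e)/v = 846 × 345.39/334 ≈ 875 Hz.

875 Hz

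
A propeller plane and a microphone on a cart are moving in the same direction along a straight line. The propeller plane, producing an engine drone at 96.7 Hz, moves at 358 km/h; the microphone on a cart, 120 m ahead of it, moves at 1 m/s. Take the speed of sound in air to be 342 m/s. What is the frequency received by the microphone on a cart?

358 km/h = 99.44 m/s.
The microphone on a cart is ahead, so the propeller plane is moving toward it while the microphone on a cart is moving away from the propeller plane.
Both move, so f' = f · (v − v_o)/(v − v_s).
f' = 96.7 × (342 − 1)/(342 − 99.44) = 96.7 × 341/242.56 ≈ 136 Hz.

136 Hz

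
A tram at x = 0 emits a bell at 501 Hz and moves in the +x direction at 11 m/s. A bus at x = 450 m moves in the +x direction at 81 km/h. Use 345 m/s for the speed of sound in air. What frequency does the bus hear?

484 Hz

81 km/h = 22.5 m/s.
The observer lies on the +x side, so the source is heading toward the observer and the observer is heading away from the source.
With source approaching and observer receding, f' = f · (v − v_o)/(v − v_s).
f' = 501 × (345 − 22.5)/(345 − 11) = 501 × 322.5/334 ≈ 484 Hz.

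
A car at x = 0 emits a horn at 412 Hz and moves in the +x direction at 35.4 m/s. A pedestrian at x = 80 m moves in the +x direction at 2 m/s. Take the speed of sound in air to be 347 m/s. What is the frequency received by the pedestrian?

The observer lies on the +x side, so the source is heading toward the observer and the observer is heading away from the source.
General Doppler shift: f' = f · (v − v_o)/(v − v_s).
f' = 412 × (347 − 2)/(347 − 35.4) = 412 × 345/311.6 ≈ 456 Hz.

456 Hz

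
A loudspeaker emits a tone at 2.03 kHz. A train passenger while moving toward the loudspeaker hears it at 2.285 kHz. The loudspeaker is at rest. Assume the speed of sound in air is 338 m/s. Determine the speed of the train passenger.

f' = f · (v + v_o)/v ⇒ v_o = v · |f'/f − 1|.
v_o = 338 × |2.285/2.03 − 1| = 338 × 0.1256 ≈ 42 m/s.

42 m/s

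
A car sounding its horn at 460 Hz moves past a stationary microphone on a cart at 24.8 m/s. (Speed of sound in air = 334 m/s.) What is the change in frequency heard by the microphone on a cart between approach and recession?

Approaching: f₁ = f · v/(v − v_s) = 460 × 334/309.2 ≈ 496.9 Hz.
Receding: f₂ = f · v/(v + v_s) = 460 × 334/358.8 ≈ 428.2 Hz.
Drop: f₁ − f₂ = 2f·v·v_s/(v² − v_s²) = 2 × 460 × 334 × 24.8/(334² − 24.8²) ≈ 68.7 Hz.

68.7 Hz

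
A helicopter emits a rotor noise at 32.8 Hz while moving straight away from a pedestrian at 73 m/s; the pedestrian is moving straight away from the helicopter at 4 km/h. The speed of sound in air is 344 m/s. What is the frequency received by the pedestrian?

27.0 Hz

4 km/h = 1.111 m/s.
With source receding and observer receding, f' = f · (v − v_o)/(v + v_s).
f' = 32.8 × (344 − 1.111)/(344 + 73) = 32.8 × 342.89/417 ≈ 27.0 Hz.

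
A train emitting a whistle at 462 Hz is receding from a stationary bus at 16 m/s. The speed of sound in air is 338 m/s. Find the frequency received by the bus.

With the source moving away from a stationary observer, f' = f · v/(v + v_s).
f' = 462 × 338/(338 + 16) = 462 × 338/354 ≈ 441 Hz.

441 Hz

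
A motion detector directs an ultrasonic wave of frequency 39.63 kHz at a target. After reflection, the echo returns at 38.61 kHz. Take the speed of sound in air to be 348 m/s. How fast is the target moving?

4.5 m/s

Double Doppler shift off a moving reflector: f₂ = f₀ · (v + u)/(v − u) (u > 0 toward emitter).
Rearranging, u = v · (f₂ − f₀)/(f₂ + f₀) = 348 × -1.02/78.24 ≈ -4.5 m/s.
So the target is moving at 4.5 m/s away from the emitter.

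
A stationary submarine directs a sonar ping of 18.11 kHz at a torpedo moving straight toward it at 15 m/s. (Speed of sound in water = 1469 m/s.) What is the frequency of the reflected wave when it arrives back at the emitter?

18.48 kHz

The torpedo first receives the wave as a moving observer: f₁ = f₀ · (v + u)/v = 18.11 × (1469 + 15)/1469 ≈ 18.29 kHz.
On reflection it acts as a source moving toward the stationary detector: f₂ = f₁ · v/(v − u) = 18.29 × 1469/1454 ≈ 18.48 kHz.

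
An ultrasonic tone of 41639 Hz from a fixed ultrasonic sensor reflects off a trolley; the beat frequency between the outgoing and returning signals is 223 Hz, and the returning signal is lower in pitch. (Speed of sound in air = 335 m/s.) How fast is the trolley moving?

Double Doppler shift off a moving reflector: f₂ = f₀ · (v + u)/(v − u) (u > 0 toward emitter).
Returning signal is lower, so f₂ = f₀ − Δf = 41639 − 223 = 41416 Hz.
Rearranging, u = v · (f₂ − f₀)/(f₂ + f₀) = 335 × -223/83055 ≈ -0.90 m/s.
So the trolley is moving at 0.90 m/s away from the emitter.

0.90 m/s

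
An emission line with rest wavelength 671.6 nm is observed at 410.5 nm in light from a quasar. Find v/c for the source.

0.456

λ'/λ₀ = 0.6112 < 1 (blueshift), so the source is approaching.
λ'/λ₀ = √((1 − β)/(1 + β)) for an approaching source ⇒ β = (1 − r²)/(1 + r²) with r = λ'/λ₀.
β = (1 − 0.3736)/(1 + 0.3736) ≈ 0.456.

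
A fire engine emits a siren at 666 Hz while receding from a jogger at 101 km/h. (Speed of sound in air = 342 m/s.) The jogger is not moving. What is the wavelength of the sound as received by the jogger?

101 km/h = 28.06 m/s.
With the source moving away from a stationary observer, f' = f · v/(v + v_s).
f' = 666 × 342/(342 + 28.06) ≈ 616 Hz.
λ' = v/f' = 342/615.508 ≈ 55.6 cm.

55.6 cm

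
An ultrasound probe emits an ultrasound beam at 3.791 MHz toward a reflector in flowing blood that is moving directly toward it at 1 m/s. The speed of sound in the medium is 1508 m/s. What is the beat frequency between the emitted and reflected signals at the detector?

5031 Hz

At the reflector in flowing blood (a moving observer), f₁ = f₀ · (v + u)/v = 3.791 × 1509/1508 ≈ 3.79351 MHz.
The reflection then acts as a moving source: f₂ = f₁ · v/(v − u) ≈ 3.79603 MHz.
Equivalently f₂ = f₀ · (v + u)/(v − u).
Beat frequency (with f₀ = 3791000 Hz): |f₂ − f₀| = 2u·f₀/(v − u) = 2 × 1 × 3791000/1507 ≈ 5031 Hz.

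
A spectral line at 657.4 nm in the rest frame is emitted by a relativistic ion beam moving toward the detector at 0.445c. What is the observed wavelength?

Relativistic Doppler for wavelength: λ' = λ₀ · √((1 − β)/(1 + β)).
λ' = 657.4 × √(0.5550/1.4450) = 657.4 × 0.61974 ≈ 407.4 nm.

407.4 nm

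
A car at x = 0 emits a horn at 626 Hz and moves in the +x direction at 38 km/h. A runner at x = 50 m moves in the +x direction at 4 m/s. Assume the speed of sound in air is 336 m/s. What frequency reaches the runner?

639 Hz

38 km/h = 10.56 m/s.
The observer lies on the +x side, so the source is heading toward the observer and the observer is heading away from the source.
With source approaching and observer receding, f' = f · (v − v_o)/(v − v_s).
f' = 626 × (336 − 4)/(336 − 10.56) = 626 × 332/325.44 ≈ 639 Hz.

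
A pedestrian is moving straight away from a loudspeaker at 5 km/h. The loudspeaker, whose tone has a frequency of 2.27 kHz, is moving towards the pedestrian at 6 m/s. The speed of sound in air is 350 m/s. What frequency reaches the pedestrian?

5 km/h = 1.389 m/s.
General Doppler shift: f' = f · (v − v_o)/(v − v_s).
f' = 2.27 × (350 − 1.389)/(350 − 6) = 2.27 × 348.61/344 ≈ 2.30 kHz.

2.30 kHz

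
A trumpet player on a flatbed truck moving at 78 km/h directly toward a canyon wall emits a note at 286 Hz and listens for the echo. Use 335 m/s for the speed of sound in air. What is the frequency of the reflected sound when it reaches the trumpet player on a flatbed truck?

78 km/h = 21.67 m/s.
The canyon wall receives the sound from a moving source: f₁ = f₀ · v/(v − v_e) = 286 × 335/313.33 ≈ 306 Hz.
On the return leg the trumpet player on a flatbed truck is a moving observer: f₂ = f₁ · (v + v_e)/v = 306 × 356.67/335 ≈ 326 Hz.
Equivalently f₂ = f₀ · (v + v_e)/(v − v_e).

326 Hz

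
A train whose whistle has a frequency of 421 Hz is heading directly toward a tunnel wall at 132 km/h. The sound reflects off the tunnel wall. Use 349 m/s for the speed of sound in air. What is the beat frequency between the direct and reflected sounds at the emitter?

132 km/h = 36.67 m/s.
The tunnel wall receives the sound from a moving source: f₁ = f₀ · v/(v − v_e) = 421 × 349/312.33 ≈ 470.4 Hz.
On the return leg the train is a moving observer: f₂ = f₁ · (v + v_e)/v = 470.4 × 385.67/349 ≈ 519.8 Hz.
Equivalently f₂ = f₀ · (v + v_e)/(v − v_e).
Beat against the emitted tone: |f₂ − f₀| = 2v_e·f₀/(v − v_e) = 2 × 36.67 × 421/312.33 ≈ 99 Hz.

99 Hz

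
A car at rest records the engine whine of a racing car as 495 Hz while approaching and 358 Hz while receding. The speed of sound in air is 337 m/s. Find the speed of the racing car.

f₁/f₂ = (v + v_s)/(v − v_s), so v_s = v · (f₁ − f₂)/(f₁ + f₂).
v_s = 337 × (495 − 358)/(495 + 358) = 337 × 137/853 ≈ 54 m/s.

54 m/s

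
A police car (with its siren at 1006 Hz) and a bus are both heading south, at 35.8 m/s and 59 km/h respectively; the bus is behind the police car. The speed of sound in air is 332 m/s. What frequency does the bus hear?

59 km/h = 16.39 m/s.
The bus is behind, so the police car is moving away from it while the bus is moving toward the police car.
General Doppler shift: f' = f · (v + v_o)/(v + v_s).
f' = 1006 × (332 + 16.39)/(332 + 35.8) = 1006 × 348.39/367.8 ≈ 953 Hz.

953 Hz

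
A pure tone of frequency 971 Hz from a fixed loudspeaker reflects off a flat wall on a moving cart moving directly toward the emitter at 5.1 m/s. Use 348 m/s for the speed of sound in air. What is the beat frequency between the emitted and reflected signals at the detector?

28.9 Hz

At the flat wall on a moving cart (a moving observer), f₁ = f₀ · (v + u)/v = 971 × 353.1/348 ≈ 985.2 Hz.
The reflection then acts as a moving source: f₂ = f₁ · v/(v − u) ≈ 999.9 Hz.
Equivalently f₂ = f₀ · (v + u)/(v − u).
Beat frequency: |f₂ − f₀| = 2u·f₀/(v − u) = 2 × 5.1 × 971/342.9 ≈ 28.9 Hz.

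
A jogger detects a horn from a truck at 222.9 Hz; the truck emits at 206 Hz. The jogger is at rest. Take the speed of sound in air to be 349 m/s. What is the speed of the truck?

f' > f, so the truck is approaching.
f' = f · v/(v − v_s) ⇒ v_s = v · |1 − f/f'|.
v_s = 349 × |1 − 206/222.9| = 349 × 0.07582 ≈ 26 m/s.

26 m/s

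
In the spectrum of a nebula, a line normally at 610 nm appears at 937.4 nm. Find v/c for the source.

λ'/λ₀ = 1.5367 > 1 (redshift), so the source is receding.
λ'/λ₀ = √((1 + β)/(1 − β)) for a receding source ⇒ β = (r² − 1)/(r² + 1) with r = λ'/λ₀.
β = (2.3615 − 1)/(2.3615 + 1) ≈ 0.405.

0.405c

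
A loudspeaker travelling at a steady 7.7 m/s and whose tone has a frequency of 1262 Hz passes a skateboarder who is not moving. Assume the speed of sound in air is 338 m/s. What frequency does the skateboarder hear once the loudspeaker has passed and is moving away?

Receding: f₂ = f · v/(v + v_s) = 1262 × 338/345.7 ≈ 1234 Hz.

1234 Hz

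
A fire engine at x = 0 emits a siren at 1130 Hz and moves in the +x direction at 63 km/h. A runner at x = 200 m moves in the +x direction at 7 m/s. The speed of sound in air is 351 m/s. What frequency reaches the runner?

63 km/h = 17.5 m/s.
The observer lies on the +x side, so the source is heading toward the observer and the observer is heading away from the source.
General Doppler shift: f' = f · (v − v_o)/(v − v_s).
f' = 1130 × (351 − 7)/(351 − 17.5) = 1130 × 344/333.5 ≈ 1166 Hz.

1166 Hz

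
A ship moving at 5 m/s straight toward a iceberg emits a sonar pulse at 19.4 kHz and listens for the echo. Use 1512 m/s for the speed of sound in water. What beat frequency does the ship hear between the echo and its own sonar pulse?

129 Hz

The iceberg receives the sound from a moving source: f₁ = f₀ · v/(v − v_e) = 19.4 × 1512/1507 ≈ 19.4644 kHz.
On the return leg the ship is a moving observer: f₂ = f₁ · (v + v_e)/v = 19.4644 × 1517/1512 ≈ 19.5287 kHz.
Equivalently f₂ = f₀ · (v + v_e)/(v − v_e).
Beat against the emitted tone (with f₀ = 19400 Hz): |f₂ − f₀| = 2v_e·f₀/(v − v_e) = 2 × 5 × 19400/1507 ≈ 129 Hz.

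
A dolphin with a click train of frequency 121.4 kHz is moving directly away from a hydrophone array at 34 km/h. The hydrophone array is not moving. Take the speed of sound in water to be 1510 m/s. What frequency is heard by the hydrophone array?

34 km/h = 9.444 m/s.
With the source moving away from a stationary observer, f' = f · v/(v + v_s).
f' = 121.4 × 1510/(1510 + 9.444) = 121.4 × 1510/1519 ≈ 120.6 kHz.

120.6 kHz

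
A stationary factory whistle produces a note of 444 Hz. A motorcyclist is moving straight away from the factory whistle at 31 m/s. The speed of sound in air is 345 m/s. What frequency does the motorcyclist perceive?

404 Hz

Moving observer, stationary source: f' = f · (v − v_o)/v.
f' = 444 × (345 − 31)/345 = 444 × 314/345 ≈ 404 Hz.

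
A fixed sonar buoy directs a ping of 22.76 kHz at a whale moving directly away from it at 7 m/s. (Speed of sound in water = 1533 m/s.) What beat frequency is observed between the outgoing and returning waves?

The whale first receives the wave as a moving observer: f₁ = f₀ · (v − u)/v = 22.76 × (1533 − 7)/1533 ≈ 22.656 kHz.
The reflection then acts as a moving source: f₂ = f₁ · v/(v + u) ≈ 22.553 kHz.
Equivalently f₂ = f₀ · (v − u)/(v + u).
Beat frequency (with f₀ = 22760 Hz): |f₂ − f₀| = 2u·f₀/(v + u) = 2 × 7 × 22760/1540 ≈ 207 Hz.

207 Hz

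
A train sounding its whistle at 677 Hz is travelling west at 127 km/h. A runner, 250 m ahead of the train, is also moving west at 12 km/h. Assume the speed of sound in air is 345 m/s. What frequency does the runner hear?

747 Hz

127 km/h = 35.28 m/s; 12 km/h = 3.333 m/s.
The runner is ahead, so the train is moving toward it while the runner is moving away from the train.
General Doppler shift: f' = f · (v − v_o)/(v − v_s).
f' = 677 × (345 − 3.333)/(345 − 35.28) = 677 × 341.67/309.72 ≈ 747 Hz.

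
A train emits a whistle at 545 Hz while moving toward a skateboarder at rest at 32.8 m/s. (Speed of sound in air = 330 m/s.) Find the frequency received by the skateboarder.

605 Hz

With the source moving toward a stationary observer, f' = f · v/(v − v_s).
f' = 545 × 330/(330 − 32.8) = 545 × 330/297.2 ≈ 605 Hz.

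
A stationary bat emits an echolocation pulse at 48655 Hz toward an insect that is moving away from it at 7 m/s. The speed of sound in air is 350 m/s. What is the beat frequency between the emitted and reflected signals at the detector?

At the insect (a moving observer), f₁ = f₀ · (v − u)/v = 48655 × 343/350 ≈ 47682 Hz.
The reflection then acts as a moving source: f₂ = f₁ · v/(v + u) ≈ 46747 Hz.
Equivalently f₂ = f₀ · (v − u)/(v + u).
Beat frequency: |f₂ − f₀| = 2u·f₀/(v + u) = 2 × 7 × 48655/357 ≈ 1908 Hz.

1908 Hz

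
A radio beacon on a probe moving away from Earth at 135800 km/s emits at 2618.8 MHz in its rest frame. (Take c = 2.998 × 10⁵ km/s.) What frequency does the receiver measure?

β = v/c = 135800/299800 = 0.4530.
Relativistic Doppler for frequency: f' = f₀ · √((1 − β)/(1 + β)).
f' = 2618.8 × √(0.5470/1.4530) = 2618.8 × 0.61359 ≈ 1606.9 MHz.

1606.9 MHz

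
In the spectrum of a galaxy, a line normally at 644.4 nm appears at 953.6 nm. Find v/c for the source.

0.373c

λ'/λ₀ = 1.4798 > 1 (redshift), so the source is receding.
λ'/λ₀ = √((1 + β)/(1 − β)) for a receding source ⇒ β = (r² − 1)/(r² + 1) with r = λ'/λ₀.
β = (2.1899 − 1)/(2.1899 + 1) ≈ 0.373.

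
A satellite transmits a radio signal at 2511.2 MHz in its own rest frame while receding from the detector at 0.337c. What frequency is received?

1768.4 MHz

Relativistic Doppler for frequency: f' = f₀ · √((1 − β)/(1 + β)).
f' = 2511.2 × √(0.6630/1.3370) = 2511.2 × 0.70419 ≈ 1768.4 MHz.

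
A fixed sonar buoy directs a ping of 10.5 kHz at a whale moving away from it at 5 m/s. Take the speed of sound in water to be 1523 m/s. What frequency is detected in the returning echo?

10.43 kHz

The whale first receives the wave as a moving observer: f₁ = f₀ · (v − u)/v = 10.5 × (1523 − 5)/1523 ≈ 10.47 kHz.
The reflection then acts as a moving source: f₂ = f₁ · v/(v + u) ≈ 10.43 kHz.
Equivalently f₂ = f₀ · (v − u)/(v + u).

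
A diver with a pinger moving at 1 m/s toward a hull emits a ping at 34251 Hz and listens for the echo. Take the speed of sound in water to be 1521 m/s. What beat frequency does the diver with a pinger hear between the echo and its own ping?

45.1 Hz

The hull receives the sound from a moving source: f₁ = f₀ · v/(v − v_e) = 34251 × 1521/1520 ≈ 34273.5 Hz.
On the return leg the diver with a pinger is a moving observer: f₂ = f₁ · (v + v_e)/v = 34273.5 × 1522/1521 ≈ 34296.1 Hz.
Beat against the emitted tone: |f₂ − f₀| = 2v_e·f₀/(v − v_e) = 2 × 1 × 34251/1520 ≈ 45.1 Hz.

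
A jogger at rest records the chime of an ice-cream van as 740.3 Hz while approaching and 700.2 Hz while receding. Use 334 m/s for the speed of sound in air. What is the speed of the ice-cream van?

f₁/f₂ = (v + v_s)/(v − v_s), so v_s = v · (f₁ − f₂)/(f₁ + f₂).
v_s = 334 × (740.3 − 700.2)/(740.3 + 700.2) = 334 × 40.1/1440.5 ≈ 9.3 m/s.

9.3 m/s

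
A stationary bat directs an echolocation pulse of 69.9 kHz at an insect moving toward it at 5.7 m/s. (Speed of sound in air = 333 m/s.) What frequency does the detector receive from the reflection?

At the insect (a moving observer), f₁ = f₀ · (v + u)/v = 69.9 × 338.7/333 ≈ 71.1 kHz.
The reflection then acts as a moving source: f₂ = f₁ · v/(v − u) ≈ 72.3 kHz.
Equivalently f₂ = f₀ · (v + u)/(v − u).

72.3 kHz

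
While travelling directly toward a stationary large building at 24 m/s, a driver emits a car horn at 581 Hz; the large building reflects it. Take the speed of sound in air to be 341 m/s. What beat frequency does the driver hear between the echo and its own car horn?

88 Hz

The large building receives the sound from a moving source: f₁ = f₀ · v/(v − v_e) = 581 × 341/317 ≈ 625.0 Hz.
On the return leg the driver is a moving observer: f₂ = f₁ · (v + v_e)/v = 625.0 × 365/341 ≈ 669.0 Hz.
Equivalently f₂ = f₀ · (v + v_e)/(v − v_e).
Beat against the emitted tone: |f₂ − f₀| = 2v_e·f₀/(v − v_e) = 2 × 24 × 581/317 ≈ 88 Hz.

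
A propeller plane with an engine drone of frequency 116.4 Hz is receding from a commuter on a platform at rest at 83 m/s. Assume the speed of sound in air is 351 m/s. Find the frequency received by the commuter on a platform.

94 Hz

Only the source moves, away from the listener, so f' = f · v/(v + v_s).
f' = 116.4 × 351/(351 + 83) = 116.4 × 351/434 ≈ 94 Hz.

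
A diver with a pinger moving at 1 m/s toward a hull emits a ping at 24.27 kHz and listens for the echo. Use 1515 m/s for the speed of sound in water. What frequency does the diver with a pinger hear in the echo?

The hull receives the sound from a moving source: f₁ = f₀ · v/(v − v_e) = 24.27 × 1515/1514 ≈ 24.3 kHz.
On the return leg the diver with a pinger is a moving observer: f₂ = f₁ · (v + v_e)/v = 24.3 × 1516/1515 ≈ 24.3 kHz.
Equivalently f₂ = f₀ · (v + v_e)/(v − v_e).

24.3 kHz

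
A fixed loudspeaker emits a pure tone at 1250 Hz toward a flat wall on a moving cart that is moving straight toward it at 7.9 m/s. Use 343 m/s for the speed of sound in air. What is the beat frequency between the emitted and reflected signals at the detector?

58.9 Hz

The flat wall on a moving cart first receives the wave as a moving observer: f₁ = f₀ · (v + u)/v = 1250 × (343 + 7.9)/343 ≈ 1278.8 Hz.
The reflection then acts as a moving source: f₂ = f₁ · v/(v − u) ≈ 1308.9 Hz.
Equivalently f₂ = f₀ · (v + u)/(v − u).
Beat frequency: |f₂ − f₀| = 2u·f₀/(v − u) = 2 × 7.9 × 1250/335.1 ≈ 58.9 Hz.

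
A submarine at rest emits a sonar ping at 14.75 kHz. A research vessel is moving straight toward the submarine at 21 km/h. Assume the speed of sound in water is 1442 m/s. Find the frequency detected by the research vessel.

21 km/h = 5.833 m/s.
Moving observer, stationary source: f' = f · (v + v_o)/v.
f' = 14.75 × (1442 + 5.833)/1442 = 14.75 × 1447.8/1442 ≈ 14.81 kHz.

14.81 kHz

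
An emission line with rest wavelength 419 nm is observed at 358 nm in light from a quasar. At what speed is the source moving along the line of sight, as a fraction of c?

0.156c

λ'/λ₀ = 0.8544 < 1 (blueshift), so the source is approaching.
λ'/λ₀ = √((1 − β)/(1 + β)) for an approaching source ⇒ β = (1 − r²)/(1 + r²) with r = λ'/λ₀.
β = (1 − 0.7300)/(1 + 0.7300) ≈ 0.156.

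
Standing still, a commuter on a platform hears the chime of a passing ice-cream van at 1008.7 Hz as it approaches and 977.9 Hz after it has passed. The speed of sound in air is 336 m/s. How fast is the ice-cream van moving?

5.2 m/s

f₁/f₂ = (v + v_s)/(v − v_s), so v_s = v · (f₁ − f₂)/(f₁ + f₂).
v_s = 336 × (1008.7 − 977.9)/(1008.7 + 977.9) = 336 × 30.8/1986.6 ≈ 5.2 m/s.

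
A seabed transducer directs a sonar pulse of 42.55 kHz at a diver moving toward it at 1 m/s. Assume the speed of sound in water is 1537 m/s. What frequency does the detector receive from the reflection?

42.6 kHz

At the diver (a moving observer), f₁ = f₀ · (v + u)/v = 42.55 × 1538/1537 ≈ 42.6 kHz.
The reflection then acts as a moving source: f₂ = f₁ · v/(v − u) ≈ 42.6 kHz.
Equivalently f₂ = f₀ · (v + u)/(v − u).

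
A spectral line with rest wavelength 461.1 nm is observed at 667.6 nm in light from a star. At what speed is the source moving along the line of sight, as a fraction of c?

0.354

λ'/λ₀ = 1.4478 > 1 (redshift), so the source is receding.
λ'/λ₀ = √((1 + β)/(1 − β)) for a receding source ⇒ β = (r² − 1)/(r² + 1) with r = λ'/λ₀.
β = (2.0962 − 1)/(2.0962 + 1) ≈ 0.354.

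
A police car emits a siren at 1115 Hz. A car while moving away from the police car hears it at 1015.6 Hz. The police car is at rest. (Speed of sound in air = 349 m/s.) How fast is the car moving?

31 m/s

f' = f · (v − v_o)/v ⇒ v_o = v · |f'/f − 1|.
v_o = 349 × |1015.6/1115 − 1| = 349 × 0.08915 ≈ 31 m/s.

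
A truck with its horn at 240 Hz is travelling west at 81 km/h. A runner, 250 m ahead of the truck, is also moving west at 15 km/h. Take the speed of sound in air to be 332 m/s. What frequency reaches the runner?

81 km/h = 22.5 m/s; 15 km/h = 4.167 m/s.
The runner is ahead, so the truck is moving toward it while the runner is moving away from the truck.
General Doppler shift: f' = f · (v − v_o)/(v − v_s).
f' = 240 × (332 − 4.167)/(332 − 22.5) = 240 × 327.83/309.5 ≈ 254 Hz.

254 Hz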